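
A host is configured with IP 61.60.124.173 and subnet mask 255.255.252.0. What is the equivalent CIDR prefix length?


Binary: 11111111.11111111.11111100.00000000
Count leading 1s
Prefix: /22


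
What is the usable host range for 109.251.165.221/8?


Network: 109.0.0.0
Broadcast: 109.255.255.255
First usable = network + 1
Last usable = broadcast - 1
Range: 109.0.0.1 to 109.255.255.254


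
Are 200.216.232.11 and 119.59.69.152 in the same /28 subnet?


Mask: 255.255.255.240
200.216.232.11 AND mask = 200.216.232.0
119.59.69.152 AND mask = 119.59.69.144
No, different subnets (200.216.232.0 vs 119.59.69.144)


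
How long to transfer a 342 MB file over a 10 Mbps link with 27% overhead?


Effective throughput = 10 * (1 - 27/100) = 7.3 Mbps
File size in Mb = 342 * 8 = 2736 Mb
Time = 2736 / 7.3
Time = 374.7945 seconds


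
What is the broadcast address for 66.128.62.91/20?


Network: 66.128.48.0/20
Host bits = 12
Set all host bits to 1:
Broadcast: 66.128.63.255


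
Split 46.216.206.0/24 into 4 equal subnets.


New prefix = 24 + 2 = 26
Each subnet has 64 addresses
  46.216.206.0/26
  46.216.206.64/26
  46.216.206.128/26
  46.216.206.192/26
Subnets: 46.216.206.0/26, 46.216.206.64/26, 46.216.206.128/26, 46.216.206.192/26


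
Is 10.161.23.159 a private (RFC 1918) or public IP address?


RFC 1918 private ranges:
  10.0.0.0/8 (10.0.0.0 - 10.255.255.255)
  172.16.0.0/12 (172.16.0.0 - 172.31.255.255)
  192.168.0.0/16 (192.168.0.0 - 192.168.255.255)
Private (in 10.0.0.0/8)


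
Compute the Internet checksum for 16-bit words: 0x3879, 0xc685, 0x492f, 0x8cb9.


Sum all words (with carry folding):
+ 0x3879 = 0x3879
+ 0xc685 = 0xfefe
+ 0x492f = 0x482e
+ 0x8cb9 = 0xd4e7
One's complement: ~0xd4e7
Checksum = 0x2b18


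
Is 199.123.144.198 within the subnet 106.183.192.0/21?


Subnet network: 106.183.192.0
Test IP AND mask: 199.123.144.0
No, 199.123.144.198 is not in 106.183.192.0/21


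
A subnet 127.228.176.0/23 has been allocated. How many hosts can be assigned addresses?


Host bits = 32 - 23 = 9
Total addresses = 2^9 = 512
Usable = total - 2 (network and broadcast)
Usable hosts: 510


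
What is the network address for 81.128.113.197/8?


IP:   01010001.10000000.01110001.11000101
Mask: 11111111.00000000.00000000.00000000
AND operation:
Net:  01010001.00000000.00000000.00000000
Network: 81.0.0.0/8


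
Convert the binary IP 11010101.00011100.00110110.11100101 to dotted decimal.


11010101 = 213
00011100 = 28
00110110 = 54
11100101 = 229
IP: 213.28.54.229


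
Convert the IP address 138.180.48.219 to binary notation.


138 = 10001010
180 = 10110100
48 = 00110000
219 = 11011011
Binary: 10001010.10110100.00110000.11011011


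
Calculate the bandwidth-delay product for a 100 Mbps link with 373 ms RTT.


BDP = bandwidth * RTT
= 100 Mbps * 373 ms
= 100 * 1e6 * 373 / 1000 bits
= 37300000 bits
= 4662500 bytes
= 4553.2227 KB
BDP = 37300000 bits (4662500 bytes)


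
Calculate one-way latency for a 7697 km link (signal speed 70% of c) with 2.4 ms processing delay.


Speed = 0.7 * 3e5 km/s = 210000 km/s
Propagation delay = 7697 / 210000 = 0.0367 s = 36.6524 ms
Processing delay = 2.4 ms
Total one-way latency = 39.0524 ms


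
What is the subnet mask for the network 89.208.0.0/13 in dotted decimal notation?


/13 means 13 network bits, 19 host bits
Binary: 11111111111110000000000000000000
Mask: 255.248.0.0


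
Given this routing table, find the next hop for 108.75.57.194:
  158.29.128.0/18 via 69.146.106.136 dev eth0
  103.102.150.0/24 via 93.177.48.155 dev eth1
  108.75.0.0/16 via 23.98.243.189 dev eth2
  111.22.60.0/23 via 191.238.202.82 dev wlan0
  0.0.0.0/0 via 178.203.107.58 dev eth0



Longest prefix match for 108.75.57.194:
  /18 158.29.128.0: no
  /24 103.102.150.0: no
  /16 108.75.0.0: MATCH
  /23 111.22.60.0: no
  /0 0.0.0.0: MATCH
Selected: next-hop 23.98.243.189 via eth2 (matched /16)


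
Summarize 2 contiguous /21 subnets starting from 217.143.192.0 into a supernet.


Original prefix: /21
Number of subnets: 2 = 2^1
New prefix = 21 - 1 = 20
Supernet: 217.143.192.0/20


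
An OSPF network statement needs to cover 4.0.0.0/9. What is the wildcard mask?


Subnet mask: 255.128.0.0
Wildcard = 255.255.255.255 - subnet mask
255 - 255 = 0
255 - 128 = 127
255 - 0 = 255
255 - 0 = 255
Wildcard: 0.127.255.255


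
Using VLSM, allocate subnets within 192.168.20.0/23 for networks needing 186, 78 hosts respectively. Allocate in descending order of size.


186 hosts -> /24 (254 usable): 192.168.20.0/24
78 hosts -> /25 (126 usable): 192.168.21.0/25
Allocation: 192.168.20.0/24 (186 hosts, 254 usable); 192.168.21.0/25 (78 hosts, 126 usable)


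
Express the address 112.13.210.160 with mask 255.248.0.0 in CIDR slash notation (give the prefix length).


Binary: 11111111.11111000.00000000.00000000
Count leading 1s
Prefix: /13


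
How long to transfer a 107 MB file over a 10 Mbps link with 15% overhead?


Effective throughput = 10 * (1 - 15/100) = 8.5 Mbps
File size in Mb = 107 * 8 = 856 Mb
Time = 856 / 8.5
Time = 100.7059 seconds


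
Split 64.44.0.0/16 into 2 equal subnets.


New prefix = 16 + 1 = 17
Each subnet has 32768 addresses
  64.44.0.0/17
  64.44.128.0/17
Subnets: 64.44.0.0/17, 64.44.128.0/17


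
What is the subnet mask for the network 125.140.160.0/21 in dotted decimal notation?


/21 means 21 network bits, 11 host bits
Binary: 11111111111111111111100000000000
Mask: 255.255.248.0


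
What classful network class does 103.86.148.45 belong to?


First octet: 103
Binary: 01100111
0xxxxxxx -> Class A (1-126)
Class A, default mask 255.0.0.0 (/8)


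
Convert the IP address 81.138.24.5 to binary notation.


81 = 01010001
138 = 10001010
24 = 00011000
5 = 00000101
Binary: 01010001.10001010.00011000.00000101


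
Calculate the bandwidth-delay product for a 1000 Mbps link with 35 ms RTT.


BDP = bandwidth * RTT
= 1000 Mbps * 35 ms
= 1000 * 1e6 * 35 / 1000 bits
= 35000000 bits
= 4375000 bytes
= 4272.4609 KB
BDP = 35000000 bits (4375000 bytes)


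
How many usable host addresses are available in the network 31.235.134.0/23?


Host bits = 32 - 23 = 9
Total addresses = 2^9 = 512
Usable = total - 2 (network and broadcast)
Usable hosts: 510


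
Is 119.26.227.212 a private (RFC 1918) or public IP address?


RFC 1918 private ranges:
  10.0.0.0/8 (10.0.0.0 - 10.255.255.255)
  172.16.0.0/12 (172.16.0.0 - 172.31.255.255)
  192.168.0.0/16 (192.168.0.0 - 192.168.255.255)
Public (not in any RFC 1918 range)


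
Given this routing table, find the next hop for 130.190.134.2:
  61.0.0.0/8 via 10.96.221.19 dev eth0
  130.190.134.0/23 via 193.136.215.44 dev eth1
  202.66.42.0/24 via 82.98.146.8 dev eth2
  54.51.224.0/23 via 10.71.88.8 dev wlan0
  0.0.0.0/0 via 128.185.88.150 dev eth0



Longest prefix match for 130.190.134.2:
  /8 61.0.0.0: no
  /23 130.190.134.0: MATCH
  /24 202.66.42.0: no
  /23 54.51.224.0: no
  /0 0.0.0.0: MATCH
Selected: next-hop 193.136.215.44 via eth1 (matched /23)


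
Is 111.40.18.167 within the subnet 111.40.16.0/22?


Subnet network: 111.40.16.0
Test IP AND mask: 111.40.16.0
Yes, 111.40.18.167 is in 111.40.16.0/22


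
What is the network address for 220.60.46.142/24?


IP:   11011100.00111100.00101110.10001110
Mask: 11111111.11111111.11111111.00000000
AND operation:
Net:  11011100.00111100.00101110.00000000
Network: 220.60.46.0/24


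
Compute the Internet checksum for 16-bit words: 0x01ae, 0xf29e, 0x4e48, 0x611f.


Sum all words (with carry folding):
+ 0x01ae = 0x01ae
+ 0xf29e = 0xf44c
+ 0x4e48 = 0x4295
+ 0x611f = 0xa3b4
One's complement: ~0xa3b4
Checksum = 0x5c4b


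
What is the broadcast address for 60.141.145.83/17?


Network: 60.141.128.0/17
Host bits = 15
Set all host bits to 1:
Broadcast: 60.141.255.255


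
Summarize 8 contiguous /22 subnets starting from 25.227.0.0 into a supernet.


Original prefix: /22
Number of subnets: 8 = 2^3
New prefix = 22 - 3 = 19
Supernet: 25.227.0.0/19


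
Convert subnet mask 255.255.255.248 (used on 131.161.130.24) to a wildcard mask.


Subnet mask: 255.255.255.248
Wildcard = 255.255.255.255 - subnet mask
255 - 255 = 0
255 - 255 = 0
255 - 255 = 0
255 - 248 = 7
Wildcard: 0.0.0.7


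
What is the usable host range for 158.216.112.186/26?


Network: 158.216.112.128
Broadcast: 158.216.112.191
First usable = network + 1
Last usable = broadcast - 1
Range: 158.216.112.129 to 158.216.112.190


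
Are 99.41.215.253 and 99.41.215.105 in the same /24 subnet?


Mask: 255.255.255.0
99.41.215.253 AND mask = 99.41.215.0
99.41.215.105 AND mask = 99.41.215.0
Yes, same subnet (99.41.215.0)


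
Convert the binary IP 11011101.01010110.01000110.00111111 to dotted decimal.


11011101 = 221
01010110 = 86
01000110 = 70
00111111 = 63
IP: 221.86.70.63


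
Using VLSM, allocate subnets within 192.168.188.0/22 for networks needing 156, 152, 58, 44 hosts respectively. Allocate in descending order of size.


156 hosts -> /24 (254 usable): 192.168.188.0/24
152 hosts -> /24 (254 usable): 192.168.189.0/24
58 hosts -> /26 (62 usable): 192.168.190.0/26
44 hosts -> /26 (62 usable): 192.168.190.64/26
Allocation: 192.168.188.0/24 (156 hosts, 254 usable); 192.168.189.0/24 (152 hosts, 254 usable); 192.168.190.0/26 (58 hosts, 62 usable); 192.168.190.64/26 (44 hosts, 62 usable)


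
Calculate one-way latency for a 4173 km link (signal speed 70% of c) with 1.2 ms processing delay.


Speed = 0.7 * 3e5 km/s = 210000 km/s
Propagation delay = 4173 / 210000 = 0.0199 s = 19.8714 ms
Processing delay = 1.2 ms
Total one-way latency = 21.0714 ms


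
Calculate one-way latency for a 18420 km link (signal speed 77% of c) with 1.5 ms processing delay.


Speed = 0.77 * 3e5 km/s = 231000 km/s
Propagation delay = 18420 / 231000 = 0.0797 s = 79.7403 ms
Processing delay = 1.5 ms
Total one-way latency = 81.2403 ms


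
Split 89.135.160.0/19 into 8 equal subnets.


New prefix = 19 + 3 = 22
Each subnet has 1024 addresses
  89.135.160.0/22
  89.135.164.0/22
  89.135.168.0/22
  89.135.172.0/22
  89.135.176.0/22
  89.135.180.0/22
  89.135.184.0/22
  89.135.188.0/22
Subnets: 89.135.160.0/22, 89.135.164.0/22, 89.135.168.0/22, 89.135.172.0/22, 89.135.176.0/22, 89.135.180.0/22, 89.135.184.0/22, 89.135.188.0/22


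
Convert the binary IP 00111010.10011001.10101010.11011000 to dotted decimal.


00111010 = 58
10011001 = 153
10101010 = 170
11011000 = 216
IP: 58.153.170.216


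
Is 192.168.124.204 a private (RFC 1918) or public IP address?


RFC 1918 private ranges:
  10.0.0.0/8 (10.0.0.0 - 10.255.255.255)
  172.16.0.0/12 (172.16.0.0 - 172.31.255.255)
  192.168.0.0/16 (192.168.0.0 - 192.168.255.255)
Private (in 192.168.0.0/16)


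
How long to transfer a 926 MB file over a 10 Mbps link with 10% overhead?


Effective throughput = 10 * (1 - 10/100) = 9 Mbps
File size in Mb = 926 * 8 = 7408 Mb
Time = 7408 / 9
Time = 823.1111 seconds


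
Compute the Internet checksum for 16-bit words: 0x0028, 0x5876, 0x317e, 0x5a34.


Sum all words (with carry folding):
+ 0x0028 = 0x0028
+ 0x5876 = 0x589e
+ 0x317e = 0x8a1c
+ 0x5a34 = 0xe450
One's complement: ~0xe450
Checksum = 0x1baf


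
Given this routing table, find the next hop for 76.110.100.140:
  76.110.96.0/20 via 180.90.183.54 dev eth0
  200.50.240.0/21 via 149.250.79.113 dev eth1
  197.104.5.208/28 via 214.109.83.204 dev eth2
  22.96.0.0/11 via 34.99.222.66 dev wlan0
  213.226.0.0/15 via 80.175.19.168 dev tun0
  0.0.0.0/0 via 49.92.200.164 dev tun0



Longest prefix match for 76.110.100.140:
  /20 76.110.96.0: MATCH
  /21 200.50.240.0: no
  /28 197.104.5.208: no
  /11 22.96.0.0: no
  /15 213.226.0.0: no
  /0 0.0.0.0: MATCH
Selected: next-hop 180.90.183.54 via eth0 (matched /20)


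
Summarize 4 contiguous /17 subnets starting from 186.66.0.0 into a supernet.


Original prefix: /17
Number of subnets: 4 = 2^2
New prefix = 17 - 2 = 15
Supernet: 186.66.0.0/15


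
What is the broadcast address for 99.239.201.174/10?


Network: 99.192.0.0/10
Host bits = 22
Set all host bits to 1:
Broadcast: 99.255.255.255


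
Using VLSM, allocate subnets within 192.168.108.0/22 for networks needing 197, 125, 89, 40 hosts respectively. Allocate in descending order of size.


197 hosts -> /24 (254 usable): 192.168.108.0/24
125 hosts -> /25 (126 usable): 192.168.109.0/25
89 hosts -> /25 (126 usable): 192.168.109.128/25
40 hosts -> /26 (62 usable): 192.168.110.0/26
Allocation: 192.168.108.0/24 (197 hosts, 254 usable); 192.168.109.0/25 (125 hosts, 126 usable); 192.168.109.128/25 (89 hosts, 126 usable); 192.168.110.0/26 (40 hosts, 62 usable)


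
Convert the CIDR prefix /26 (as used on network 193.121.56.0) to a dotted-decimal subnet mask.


/26 means 26 network bits, 6 host bits
Binary: 11111111111111111111111111000000
Mask: 255.255.255.192


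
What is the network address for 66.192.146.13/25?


IP:   01000010.11000000.10010010.00001101
Mask: 11111111.11111111.11111111.10000000
AND operation:
Net:  01000010.11000000.10010010.00000000
Network: 66.192.146.0/25


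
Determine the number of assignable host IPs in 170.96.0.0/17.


Host bits = 32 - 17 = 15
Total addresses = 2^15 = 32768
Usable = total - 2 (network and broadcast)
Usable hosts: 32766


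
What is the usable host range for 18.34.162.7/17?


Network: 18.34.128.0
Broadcast: 18.34.255.255
First usable = network + 1
Last usable = broadcast - 1
Range: 18.34.128.1 to 18.34.255.254


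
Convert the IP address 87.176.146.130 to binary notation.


87 = 01010111
176 = 10110000
146 = 10010010
130 = 10000010
Binary: 01010111.10110000.10010010.10000010


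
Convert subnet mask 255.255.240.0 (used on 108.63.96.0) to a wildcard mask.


Subnet mask: 255.255.240.0
Wildcard = 255.255.255.255 - subnet mask
255 - 255 = 0
255 - 255 = 0
255 - 240 = 15
255 - 0 = 255
Wildcard: 0.0.15.255


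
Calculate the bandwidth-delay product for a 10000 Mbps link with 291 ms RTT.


BDP = bandwidth * RTT
= 10000 Mbps * 291 ms
= 10000 * 1e6 * 291 / 1000 bits
= 2910000000 bits
= 363750000 bytes
= 355224.6094 KB
BDP = 2910000000 bits (363750000 bytes)


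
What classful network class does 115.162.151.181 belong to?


First octet: 115
Binary: 01110011
0xxxxxxx -> Class A (1-126)
Class A, default mask 255.0.0.0 (/8)


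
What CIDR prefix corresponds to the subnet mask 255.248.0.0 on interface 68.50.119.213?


Binary: 11111111.11111000.00000000.00000000
Count leading 1s
Prefix: /13


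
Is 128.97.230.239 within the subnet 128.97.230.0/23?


Subnet network: 128.97.230.0
Test IP AND mask: 128.97.230.0
Yes, 128.97.230.239 is in 128.97.230.0/23


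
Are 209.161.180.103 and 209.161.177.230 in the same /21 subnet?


Mask: 255.255.248.0
209.161.180.103 AND mask = 209.161.176.0
209.161.177.230 AND mask = 209.161.176.0
Yes, same subnet (209.161.176.0)


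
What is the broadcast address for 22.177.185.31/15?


Network: 22.176.0.0/15
Host bits = 17
Set all host bits to 1:
Broadcast: 22.177.255.255


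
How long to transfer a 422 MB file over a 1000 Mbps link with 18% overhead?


Effective throughput = 1000 * (1 - 18/100) = 820.0 Mbps
File size in Mb = 422 * 8 = 3376 Mb
Time = 3376 / 820.0
Time = 4.1171 seconds


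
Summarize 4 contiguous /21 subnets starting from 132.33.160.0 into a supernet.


Original prefix: /21
Number of subnets: 4 = 2^2
New prefix = 21 - 2 = 19
Supernet: 132.33.160.0/19


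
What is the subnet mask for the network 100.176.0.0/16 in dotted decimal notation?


/16 means 16 network bits, 16 host bits
Binary: 11111111111111110000000000000000
Mask: 255.255.0.0


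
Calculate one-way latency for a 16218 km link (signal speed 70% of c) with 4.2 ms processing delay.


Speed = 0.7 * 3e5 km/s = 210000 km/s
Propagation delay = 16218 / 210000 = 0.0772 s = 77.2286 ms
Processing delay = 4.2 ms
Total one-way latency = 81.4286 ms


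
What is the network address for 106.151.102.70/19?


IP:   01101010.10010111.01100110.01000110
Mask: 11111111.11111111.11100000.00000000
AND operation:
Net:  01101010.10010111.01100000.00000000
Network: 106.151.96.0/19


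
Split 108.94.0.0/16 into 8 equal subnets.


New prefix = 16 + 3 = 19
Each subnet has 8192 addresses
  108.94.0.0/19
  108.94.32.0/19
  108.94.64.0/19
  108.94.96.0/19
  108.94.128.0/19
  108.94.160.0/19
  108.94.192.0/19
  108.94.224.0/19
Subnets: 108.94.0.0/19, 108.94.32.0/19, 108.94.64.0/19, 108.94.96.0/19, 108.94.128.0/19, 108.94.160.0/19, 108.94.192.0/19, 108.94.224.0/19


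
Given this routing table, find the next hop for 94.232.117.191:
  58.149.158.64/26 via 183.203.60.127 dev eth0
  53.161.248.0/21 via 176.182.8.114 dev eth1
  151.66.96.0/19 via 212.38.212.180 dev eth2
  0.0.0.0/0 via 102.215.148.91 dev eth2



Longest prefix match for 94.232.117.191:
  /26 58.149.158.64: no
  /21 53.161.248.0: no
  /19 151.66.96.0: no
  /0 0.0.0.0: MATCH
Selected: next-hop 102.215.148.91 via eth2 (matched /0)


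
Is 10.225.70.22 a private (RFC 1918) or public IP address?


RFC 1918 private ranges:
  10.0.0.0/8 (10.0.0.0 - 10.255.255.255)
  172.16.0.0/12 (172.16.0.0 - 172.31.255.255)
  192.168.0.0/16 (192.168.0.0 - 192.168.255.255)
Private (in 10.0.0.0/8)


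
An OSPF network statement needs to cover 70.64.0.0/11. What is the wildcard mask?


Subnet mask: 255.224.0.0
Wildcard = 255.255.255.255 - subnet mask
255 - 255 = 0
255 - 224 = 31
255 - 0 = 255
255 - 0 = 255
Wildcard: 0.31.255.255


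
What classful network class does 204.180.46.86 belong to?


First octet: 204
Binary: 11001100
110xxxxx -> Class C (192-223)
Class C, default mask 255.255.255.0 (/24)


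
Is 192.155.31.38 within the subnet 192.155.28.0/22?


Subnet network: 192.155.28.0
Test IP AND mask: 192.155.28.0
Yes, 192.155.31.38 is in 192.155.28.0/22


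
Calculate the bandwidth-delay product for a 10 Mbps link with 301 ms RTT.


BDP = bandwidth * RTT
= 10 Mbps * 301 ms
= 10 * 1e6 * 301 / 1000 bits
= 3010000 bits
= 376250 bytes
= 367.4316 KB
BDP = 3010000 bits (376250 bytes)


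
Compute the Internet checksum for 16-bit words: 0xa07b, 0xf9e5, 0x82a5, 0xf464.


Sum all words (with carry folding):
+ 0xa07b = 0xa07b
+ 0xf9e5 = 0x9a61
+ 0x82a5 = 0x1d07
+ 0xf464 = 0x116c
One's complement: ~0x116c
Checksum = 0xee93


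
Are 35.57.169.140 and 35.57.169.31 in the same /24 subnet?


Mask: 255.255.255.0
35.57.169.140 AND mask = 35.57.169.0
35.57.169.31 AND mask = 35.57.169.0
Yes, same subnet (35.57.169.0)


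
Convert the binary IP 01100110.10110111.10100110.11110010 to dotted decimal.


01100110 = 102
10110111 = 183
10100110 = 166
11110010 = 242
IP: 102.183.166.242


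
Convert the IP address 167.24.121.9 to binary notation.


167 = 10100111
24 = 00011000
121 = 01111001
9 = 00001001
Binary: 10100111.00011000.01111001.00001001


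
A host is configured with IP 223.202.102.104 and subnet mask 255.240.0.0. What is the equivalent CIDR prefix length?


Binary: 11111111.11110000.00000000.00000000
Count leading 1s
Prefix: /12


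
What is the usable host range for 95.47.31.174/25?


Network: 95.47.31.128
Broadcast: 95.47.31.255
First usable = network + 1
Last usable = broadcast - 1
Range: 95.47.31.129 to 95.47.31.254


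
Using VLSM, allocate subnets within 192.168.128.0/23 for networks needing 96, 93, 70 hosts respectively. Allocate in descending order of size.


96 hosts -> /25 (126 usable): 192.168.128.0/25
93 hosts -> /25 (126 usable): 192.168.128.128/25
70 hosts -> /25 (126 usable): 192.168.129.0/25
Allocation: 192.168.128.0/25 (96 hosts, 126 usable); 192.168.128.128/25 (93 hosts, 126 usable); 192.168.129.0/25 (70 hosts, 126 usable)


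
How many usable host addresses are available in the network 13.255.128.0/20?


Host bits = 32 - 20 = 12
Total addresses = 2^12 = 4096
Usable = total - 2 (network and broadcast)
Usable hosts: 4094


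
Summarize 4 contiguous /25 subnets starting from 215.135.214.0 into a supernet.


Original prefix: /25
Number of subnets: 4 = 2^2
New prefix = 25 - 2 = 23
Supernet: 215.135.214.0/23


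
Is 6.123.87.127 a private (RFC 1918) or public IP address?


RFC 1918 private ranges:
  10.0.0.0/8 (10.0.0.0 - 10.255.255.255)
  172.16.0.0/12 (172.16.0.0 - 172.31.255.255)
  192.168.0.0/16 (192.168.0.0 - 192.168.255.255)
Public (not in any RFC 1918 range)


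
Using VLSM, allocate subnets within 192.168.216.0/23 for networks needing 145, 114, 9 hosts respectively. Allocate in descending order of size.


145 hosts -> /24 (254 usable): 192.168.216.0/24
114 hosts -> /25 (126 usable): 192.168.217.0/25
9 hosts -> /28 (14 usable): 192.168.217.128/28
Allocation: 192.168.216.0/24 (145 hosts, 254 usable); 192.168.217.0/25 (114 hosts, 126 usable); 192.168.217.128/28 (9 hosts, 14 usable)


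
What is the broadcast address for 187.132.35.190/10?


Network: 187.128.0.0/10
Host bits = 22
Set all host bits to 1:
Broadcast: 187.191.255.255


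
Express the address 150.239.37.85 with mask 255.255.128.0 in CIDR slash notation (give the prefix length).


Binary: 11111111.11111111.10000000.00000000
Count leading 1s
Prefix: /17


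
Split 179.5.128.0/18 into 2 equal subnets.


New prefix = 18 + 1 = 19
Each subnet has 8192 addresses
  179.5.128.0/19
  179.5.160.0/19
Subnets: 179.5.128.0/19, 179.5.160.0/19


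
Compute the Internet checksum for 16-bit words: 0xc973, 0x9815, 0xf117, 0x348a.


Sum all words (with carry folding):
+ 0xc973 = 0xc973
+ 0x9815 = 0x6189
+ 0xf117 = 0x52a1
+ 0x348a = 0x872b
One's complement: ~0x872b
Checksum = 0x78d4


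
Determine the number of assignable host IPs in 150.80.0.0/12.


Host bits = 32 - 12 = 20
Total addresses = 2^20 = 1048576
Usable = total - 2 (network and broadcast)
Usable hosts: 1048574


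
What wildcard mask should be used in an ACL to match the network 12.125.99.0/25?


Subnet mask: 255.255.255.128
Wildcard = 255.255.255.255 - subnet mask
255 - 255 = 0
255 - 255 = 0
255 - 255 = 0
255 - 128 = 127
Wildcard: 0.0.0.127


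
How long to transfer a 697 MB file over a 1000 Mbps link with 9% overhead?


Effective throughput = 1000 * (1 - 9/100) = 910 Mbps
File size in Mb = 697 * 8 = 5576 Mb
Time = 5576 / 910
Time = 6.1275 seconds


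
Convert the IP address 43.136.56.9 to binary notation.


43 = 00101011
136 = 10001000
56 = 00111000
9 = 00001001
Binary: 00101011.10001000.00111000.00001001


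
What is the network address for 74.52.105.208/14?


IP:   01001010.00110100.01101001.11010000
Mask: 11111111.11111100.00000000.00000000
AND operation:
Net:  01001010.00110100.00000000.00000000
Network: 74.52.0.0/14


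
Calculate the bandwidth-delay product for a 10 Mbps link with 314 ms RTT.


BDP = bandwidth * RTT
= 10 Mbps * 314 ms
= 10 * 1e6 * 314 / 1000 bits
= 3140000 bits
= 392500 bytes
= 383.3008 KB
BDP = 3140000 bits (392500 bytes)


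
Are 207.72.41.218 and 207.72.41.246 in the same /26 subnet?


Mask: 255.255.255.192
207.72.41.218 AND mask = 207.72.41.192
207.72.41.246 AND mask = 207.72.41.192
Yes, same subnet (207.72.41.192)


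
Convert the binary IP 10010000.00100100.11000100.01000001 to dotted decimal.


10010000 = 144
00100100 = 36
11000100 = 196
01000001 = 65
IP: 144.36.196.65


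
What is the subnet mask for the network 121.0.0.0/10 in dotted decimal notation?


/10 means 10 network bits, 22 host bits
Binary: 11111111110000000000000000000000
Mask: 255.192.0.0


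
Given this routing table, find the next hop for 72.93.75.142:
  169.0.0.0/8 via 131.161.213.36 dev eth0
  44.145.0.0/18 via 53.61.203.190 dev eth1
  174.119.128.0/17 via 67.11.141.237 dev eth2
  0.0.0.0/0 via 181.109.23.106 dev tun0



Longest prefix match for 72.93.75.142:
  /8 169.0.0.0: no
  /18 44.145.0.0: no
  /17 174.119.128.0: no
  /0 0.0.0.0: MATCH
Selected: next-hop 181.109.23.106 via tun0 (matched /0)


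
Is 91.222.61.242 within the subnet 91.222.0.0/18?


Subnet network: 91.222.0.0
Test IP AND mask: 91.222.0.0
Yes, 91.222.61.242 is in 91.222.0.0/18


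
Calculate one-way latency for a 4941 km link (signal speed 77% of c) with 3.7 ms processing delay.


Speed = 0.77 * 3e5 km/s = 231000 km/s
Propagation delay = 4941 / 231000 = 0.0214 s = 21.3896 ms
Processing delay = 3.7 ms
Total one-way latency = 25.0896 ms


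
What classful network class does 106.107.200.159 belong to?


First octet: 106
Binary: 01101010
0xxxxxxx -> Class A (1-126)
Class A, default mask 255.0.0.0 (/8)


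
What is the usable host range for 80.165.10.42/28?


Network: 80.165.10.32
Broadcast: 80.165.10.47
First usable = network + 1
Last usable = broadcast - 1
Range: 80.165.10.33 to 80.165.10.46


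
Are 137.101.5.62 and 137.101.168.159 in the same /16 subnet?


Mask: 255.255.0.0
137.101.5.62 AND mask = 137.101.0.0
137.101.168.159 AND mask = 137.101.0.0
Yes, same subnet (137.101.0.0)


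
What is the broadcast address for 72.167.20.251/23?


Network: 72.167.20.0/23
Host bits = 9
Set all host bits to 1:
Broadcast: 72.167.21.255


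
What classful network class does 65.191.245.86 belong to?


First octet: 65
Binary: 01000001
0xxxxxxx -> Class A (1-126)
Class A, default mask 255.0.0.0 (/8)


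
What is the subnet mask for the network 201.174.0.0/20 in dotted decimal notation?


/20 means 20 network bits, 12 host bits
Binary: 11111111111111111111000000000000
Mask: 255.255.240.0


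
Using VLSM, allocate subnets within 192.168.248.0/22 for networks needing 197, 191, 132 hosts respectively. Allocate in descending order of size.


197 hosts -> /24 (254 usable): 192.168.248.0/24
191 hosts -> /24 (254 usable): 192.168.249.0/24
132 hosts -> /24 (254 usable): 192.168.250.0/24
Allocation: 192.168.248.0/24 (197 hosts, 254 usable); 192.168.249.0/24 (191 hosts, 254 usable); 192.168.250.0/24 (132 hosts, 254 usable)


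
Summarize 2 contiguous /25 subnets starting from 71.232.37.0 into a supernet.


Original prefix: /25
Number of subnets: 2 = 2^1
New prefix = 25 - 1 = 24
Supernet: 71.232.37.0/24


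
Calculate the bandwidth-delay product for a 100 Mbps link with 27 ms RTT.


BDP = bandwidth * RTT
= 100 Mbps * 27 ms
= 100 * 1e6 * 27 / 1000 bits
= 2700000 bits
= 337500 bytes
= 329.5898 KB
BDP = 2700000 bits (337500 bytes)


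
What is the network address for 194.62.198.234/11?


IP:   11000010.00111110.11000110.11101010
Mask: 11111111.11100000.00000000.00000000
AND operation:
Net:  11000010.00100000.00000000.00000000
Network: 194.32.0.0/11


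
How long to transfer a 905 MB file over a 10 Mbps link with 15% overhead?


Effective throughput = 10 * (1 - 15/100) = 8.5 Mbps
File size in Mb = 905 * 8 = 7240 Mb
Time = 7240 / 8.5
Time = 851.7647 seconds


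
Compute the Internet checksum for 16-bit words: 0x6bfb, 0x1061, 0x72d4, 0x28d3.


Sum all words (with carry folding):
+ 0x6bfb = 0x6bfb
+ 0x1061 = 0x7c5c
+ 0x72d4 = 0xef30
+ 0x28d3 = 0x1804
One's complement: ~0x1804
Checksum = 0xe7fb


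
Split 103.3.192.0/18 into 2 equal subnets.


New prefix = 18 + 1 = 19
Each subnet has 8192 addresses
  103.3.192.0/19
  103.3.224.0/19
Subnets: 103.3.192.0/19, 103.3.224.0/19


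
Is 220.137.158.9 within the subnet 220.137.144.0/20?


Subnet network: 220.137.144.0
Test IP AND mask: 220.137.144.0
Yes, 220.137.158.9 is in 220.137.144.0/20


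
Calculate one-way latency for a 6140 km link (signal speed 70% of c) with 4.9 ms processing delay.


Speed = 0.7 * 3e5 km/s = 210000 km/s
Propagation delay = 6140 / 210000 = 0.0292 s = 29.2381 ms
Processing delay = 4.9 ms
Total one-way latency = 34.1381 ms


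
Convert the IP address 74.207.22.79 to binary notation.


74 = 01001010
207 = 11001111
22 = 00010110
79 = 01001111
Binary: 01001010.11001111.00010110.01001111


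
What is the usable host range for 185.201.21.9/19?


Network: 185.201.0.0
Broadcast: 185.201.31.255
First usable = network + 1
Last usable = broadcast - 1
Range: 185.201.0.1 to 185.201.31.254


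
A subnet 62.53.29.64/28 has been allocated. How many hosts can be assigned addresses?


Host bits = 32 - 28 = 4
Total addresses = 2^4 = 16
Usable = total - 2 (network and broadcast)
Usable hosts: 14


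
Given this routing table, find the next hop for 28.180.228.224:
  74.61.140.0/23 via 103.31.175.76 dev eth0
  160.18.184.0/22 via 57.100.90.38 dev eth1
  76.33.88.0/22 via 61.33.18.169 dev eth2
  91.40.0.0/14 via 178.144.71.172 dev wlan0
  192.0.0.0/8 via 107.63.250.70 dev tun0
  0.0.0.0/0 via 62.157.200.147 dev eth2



Longest prefix match for 28.180.228.224:
  /23 74.61.140.0: no
  /22 160.18.184.0: no
  /22 76.33.88.0: no
  /14 91.40.0.0: no
  /8 192.0.0.0: no
  /0 0.0.0.0: MATCH
Selected: next-hop 62.157.200.147 via eth2 (matched /0)


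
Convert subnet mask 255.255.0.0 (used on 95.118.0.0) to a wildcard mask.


Subnet mask: 255.255.0.0
Wildcard = 255.255.255.255 - subnet mask
255 - 255 = 0
255 - 255 = 0
255 - 0 = 255
255 - 0 = 255
Wildcard: 0.0.255.255


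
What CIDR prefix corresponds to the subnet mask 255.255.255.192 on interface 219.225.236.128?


Binary: 11111111.11111111.11111111.11000000
Count leading 1s
Prefix: /26


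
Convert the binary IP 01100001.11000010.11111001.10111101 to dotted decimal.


01100001 = 97
11000010 = 194
11111001 = 249
10111101 = 189
IP: 97.194.249.189


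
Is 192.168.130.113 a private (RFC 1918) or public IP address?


RFC 1918 private ranges:
  10.0.0.0/8 (10.0.0.0 - 10.255.255.255)
  172.16.0.0/12 (172.16.0.0 - 172.31.255.255)
  192.168.0.0/16 (192.168.0.0 - 192.168.255.255)
Private (in 192.168.0.0/16)


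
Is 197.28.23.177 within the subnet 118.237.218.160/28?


Subnet network: 118.237.218.160
Test IP AND mask: 197.28.23.176
No, 197.28.23.177 is not in 118.237.218.160/28


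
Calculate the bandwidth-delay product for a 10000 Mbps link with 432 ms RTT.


BDP = bandwidth * RTT
= 10000 Mbps * 432 ms
= 10000 * 1e6 * 432 / 1000 bits
= 4320000000 bits
= 540000000 bytes
= 527343.75 KB
BDP = 4320000000 bits (540000000 bytes)


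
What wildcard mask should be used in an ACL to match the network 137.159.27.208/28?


Subnet mask: 255.255.255.240
Wildcard = 255.255.255.255 - subnet mask
255 - 255 = 0
255 - 255 = 0
255 - 255 = 0
255 - 240 = 15
Wildcard: 0.0.0.15


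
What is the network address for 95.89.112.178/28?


IP:   01011111.01011001.01110000.10110010
Mask: 11111111.11111111.11111111.11110000
AND operation:
Net:  01011111.01011001.01110000.10110000
Network: 95.89.112.176/28


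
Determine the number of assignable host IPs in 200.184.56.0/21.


Host bits = 32 - 21 = 11
Total addresses = 2^11 = 2048
Usable = total - 2 (network and broadcast)
Usable hosts: 2046


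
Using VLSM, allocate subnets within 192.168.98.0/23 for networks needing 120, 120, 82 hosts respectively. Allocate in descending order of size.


120 hosts -> /25 (126 usable): 192.168.98.0/25
120 hosts -> /25 (126 usable): 192.168.98.128/25
82 hosts -> /25 (126 usable): 192.168.99.0/25
Allocation: 192.168.98.0/25 (120 hosts, 126 usable); 192.168.98.128/25 (120 hosts, 126 usable); 192.168.99.0/25 (82 hosts, 126 usable)


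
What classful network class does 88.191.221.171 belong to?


First octet: 88
Binary: 01011000
0xxxxxxx -> Class A (1-126)
Class A, default mask 255.0.0.0 (/8)


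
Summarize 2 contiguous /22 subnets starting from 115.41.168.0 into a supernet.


Original prefix: /22
Number of subnets: 2 = 2^1
New prefix = 22 - 1 = 21
Supernet: 115.41.168.0/21


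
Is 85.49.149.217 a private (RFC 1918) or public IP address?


RFC 1918 private ranges:
  10.0.0.0/8 (10.0.0.0 - 10.255.255.255)
  172.16.0.0/12 (172.16.0.0 - 172.31.255.255)
  192.168.0.0/16 (192.168.0.0 - 192.168.255.255)
Public (not in any RFC 1918 range)


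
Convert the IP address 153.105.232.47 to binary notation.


153 = 10011001
105 = 01101001
232 = 11101000
47 = 00101111
Binary: 10011001.01101001.11101000.00101111


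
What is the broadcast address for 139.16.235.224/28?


Network: 139.16.235.224/28
Host bits = 4
Set all host bits to 1:
Broadcast: 139.16.235.239


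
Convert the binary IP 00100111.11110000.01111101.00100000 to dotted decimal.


00100111 = 39
11110000 = 240
01111101 = 125
00100000 = 32
IP: 39.240.125.32


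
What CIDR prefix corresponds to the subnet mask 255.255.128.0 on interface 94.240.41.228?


Binary: 11111111.11111111.10000000.00000000
Count leading 1s
Prefix: /17


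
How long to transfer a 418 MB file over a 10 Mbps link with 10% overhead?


Effective throughput = 10 * (1 - 10/100) = 9 Mbps
File size in Mb = 418 * 8 = 3344 Mb
Time = 3344 / 9
Time = 371.5556 seconds


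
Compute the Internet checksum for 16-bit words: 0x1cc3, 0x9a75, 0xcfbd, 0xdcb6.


Sum all words (with carry folding):
+ 0x1cc3 = 0x1cc3
+ 0x9a75 = 0xb738
+ 0xcfbd = 0x86f6
+ 0xdcb6 = 0x63ad
One's complement: ~0x63ad
Checksum = 0x9c52


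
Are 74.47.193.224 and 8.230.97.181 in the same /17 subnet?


Mask: 255.255.128.0
74.47.193.224 AND mask = 74.47.128.0
8.230.97.181 AND mask = 8.230.0.0
No, different subnets (74.47.128.0 vs 8.230.0.0)


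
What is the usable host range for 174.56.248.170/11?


Network: 174.32.0.0
Broadcast: 174.63.255.255
First usable = network + 1
Last usable = broadcast - 1
Range: 174.32.0.1 to 174.63.255.254


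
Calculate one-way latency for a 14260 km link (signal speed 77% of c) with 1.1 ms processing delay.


Speed = 0.77 * 3e5 km/s = 231000 km/s
Propagation delay = 14260 / 231000 = 0.0617 s = 61.7316 ms
Processing delay = 1.1 ms
Total one-way latency = 62.8316 ms


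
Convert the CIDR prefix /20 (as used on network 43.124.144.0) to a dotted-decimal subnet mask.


/20 means 20 network bits, 12 host bits
Binary: 11111111111111111111000000000000
Mask: 255.255.240.0


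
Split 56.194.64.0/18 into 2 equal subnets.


New prefix = 18 + 1 = 19
Each subnet has 8192 addresses
  56.194.64.0/19
  56.194.96.0/19
Subnets: 56.194.64.0/19, 56.194.96.0/19


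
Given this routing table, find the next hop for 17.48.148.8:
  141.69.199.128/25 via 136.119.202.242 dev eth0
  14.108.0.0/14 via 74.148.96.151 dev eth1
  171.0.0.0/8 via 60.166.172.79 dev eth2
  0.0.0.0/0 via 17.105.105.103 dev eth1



Longest prefix match for 17.48.148.8:
  /25 141.69.199.128: no
  /14 14.108.0.0: no
  /8 171.0.0.0: no
  /0 0.0.0.0: MATCH
Selected: next-hop 17.105.105.103 via eth1 (matched /0)


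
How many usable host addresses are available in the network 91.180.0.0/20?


Host bits = 32 - 20 = 12
Total addresses = 2^12 = 4096
Usable = total - 2 (network and broadcast)
Usable hosts: 4094


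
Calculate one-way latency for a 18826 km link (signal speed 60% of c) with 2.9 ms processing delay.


Speed = 0.6 * 3e5 km/s = 180000 km/s
Propagation delay = 18826 / 180000 = 0.1046 s = 104.5889 ms
Processing delay = 2.9 ms
Total one-way latency = 107.4889 ms


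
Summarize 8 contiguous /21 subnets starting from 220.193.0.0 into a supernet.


Original prefix: /21
Number of subnets: 8 = 2^3
New prefix = 21 - 3 = 18
Supernet: 220.193.0.0/18


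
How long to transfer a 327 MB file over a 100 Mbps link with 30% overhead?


Effective throughput = 100 * (1 - 30/100) = 70 Mbps
File size in Mb = 327 * 8 = 2616 Mb
Time = 2616 / 70
Time = 37.3714 seconds


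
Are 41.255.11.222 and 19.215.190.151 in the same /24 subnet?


Mask: 255.255.255.0
41.255.11.222 AND mask = 41.255.11.0
19.215.190.151 AND mask = 19.215.190.0
No, different subnets (41.255.11.0 vs 19.215.190.0)


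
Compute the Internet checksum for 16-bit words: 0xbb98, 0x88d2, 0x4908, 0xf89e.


Sum all words (with carry folding):
+ 0xbb98 = 0xbb98
+ 0x88d2 = 0x446b
+ 0x4908 = 0x8d73
+ 0xf89e = 0x8612
One's complement: ~0x8612
Checksum = 0x79ed


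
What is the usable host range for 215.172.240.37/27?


Network: 215.172.240.32
Broadcast: 215.172.240.63
First usable = network + 1
Last usable = broadcast - 1
Range: 215.172.240.33 to 215.172.240.62


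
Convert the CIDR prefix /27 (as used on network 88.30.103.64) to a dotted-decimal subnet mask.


/27 means 27 network bits, 5 host bits
Binary: 11111111111111111111111111100000
Mask: 255.255.255.224


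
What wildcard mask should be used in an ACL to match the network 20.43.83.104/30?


Subnet mask: 255.255.255.252
Wildcard = 255.255.255.255 - subnet mask
255 - 255 = 0
255 - 255 = 0
255 - 255 = 0
255 - 252 = 3
Wildcard: 0.0.0.3


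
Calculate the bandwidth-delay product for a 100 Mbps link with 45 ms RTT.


BDP = bandwidth * RTT
= 100 Mbps * 45 ms
= 100 * 1e6 * 45 / 1000 bits
= 4500000 bits
= 562500 bytes
= 549.3164 KB
BDP = 4500000 bits (562500 bytes)


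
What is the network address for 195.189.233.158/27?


IP:   11000011.10111101.11101001.10011110
Mask: 11111111.11111111.11111111.11100000
AND operation:
Net:  11000011.10111101.11101001.10000000
Network: 195.189.233.128/27


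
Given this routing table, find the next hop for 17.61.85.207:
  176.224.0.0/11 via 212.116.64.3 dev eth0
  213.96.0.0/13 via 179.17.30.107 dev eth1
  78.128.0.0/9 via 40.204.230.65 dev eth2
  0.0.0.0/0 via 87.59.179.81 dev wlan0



Longest prefix match for 17.61.85.207:
  /11 176.224.0.0: no
  /13 213.96.0.0: no
  /9 78.128.0.0: no
  /0 0.0.0.0: MATCH
Selected: next-hop 87.59.179.81 via wlan0 (matched /0)


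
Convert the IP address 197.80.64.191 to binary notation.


197 = 11000101
80 = 01010000
64 = 01000000
191 = 10111111
Binary: 11000101.01010000.01000000.10111111


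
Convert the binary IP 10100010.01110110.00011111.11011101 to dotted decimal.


10100010 = 162
01110110 = 118
00011111 = 31
11011101 = 221
IP: 162.118.31.221


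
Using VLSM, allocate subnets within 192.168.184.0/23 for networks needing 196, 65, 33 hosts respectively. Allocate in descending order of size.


196 hosts -> /24 (254 usable): 192.168.184.0/24
65 hosts -> /25 (126 usable): 192.168.185.0/25
33 hosts -> /26 (62 usable): 192.168.185.128/26
Allocation: 192.168.184.0/24 (196 hosts, 254 usable); 192.168.185.0/25 (65 hosts, 126 usable); 192.168.185.128/26 (33 hosts, 62 usable)


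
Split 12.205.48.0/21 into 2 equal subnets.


New prefix = 21 + 1 = 22
Each subnet has 1024 addresses
  12.205.48.0/22
  12.205.52.0/22
Subnets: 12.205.48.0/22, 12.205.52.0/22


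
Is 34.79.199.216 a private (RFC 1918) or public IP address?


RFC 1918 private ranges:
  10.0.0.0/8 (10.0.0.0 - 10.255.255.255)
  172.16.0.0/12 (172.16.0.0 - 172.31.255.255)
  192.168.0.0/16 (192.168.0.0 - 192.168.255.255)
Public (not in any RFC 1918 range)


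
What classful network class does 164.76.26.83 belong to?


First octet: 164
Binary: 10100100
10xxxxxx -> Class B (128-191)
Class B, default mask 255.255.0.0 (/16)


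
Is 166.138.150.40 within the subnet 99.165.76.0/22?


Subnet network: 99.165.76.0
Test IP AND mask: 166.138.148.0
No, 166.138.150.40 is not in 99.165.76.0/22


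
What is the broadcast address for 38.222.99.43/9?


Network: 38.128.0.0/9
Host bits = 23
Set all host bits to 1:
Broadcast: 38.255.255.255


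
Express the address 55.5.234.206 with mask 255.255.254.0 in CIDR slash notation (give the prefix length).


Binary: 11111111.11111111.11111110.00000000
Count leading 1s
Prefix: /23


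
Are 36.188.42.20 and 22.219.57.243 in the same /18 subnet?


Mask: 255.255.192.0
36.188.42.20 AND mask = 36.188.0.0
22.219.57.243 AND mask = 22.219.0.0
No, different subnets (36.188.0.0 vs 22.219.0.0)


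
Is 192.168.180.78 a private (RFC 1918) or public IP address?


RFC 1918 private ranges:
  10.0.0.0/8 (10.0.0.0 - 10.255.255.255)
  172.16.0.0/12 (172.16.0.0 - 172.31.255.255)
  192.168.0.0/16 (192.168.0.0 - 192.168.255.255)
Private (in 192.168.0.0/16)


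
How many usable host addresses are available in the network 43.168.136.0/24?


Host bits = 32 - 24 = 8
Total addresses = 2^8 = 256
Usable = total - 2 (network and broadcast)
Usable hosts: 254
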